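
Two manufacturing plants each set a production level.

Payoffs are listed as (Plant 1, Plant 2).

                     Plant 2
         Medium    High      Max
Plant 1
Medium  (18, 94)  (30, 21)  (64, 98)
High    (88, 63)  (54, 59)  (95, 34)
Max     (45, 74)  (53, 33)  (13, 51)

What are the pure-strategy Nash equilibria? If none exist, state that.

(High, Medium)

(Medium, Medium): Plant 1 can switch to High (18 → 88). Not NE.
(Medium, High): Plant 1 can switch to High (30 → 54). Not NE.
(Medium, Max): Plant 1 can switch to High (64 → 95). Not NE.
(High, Medium): Plant 1 gets 88, best alternative 45; Plant 2 gets 63, best alternative 59. No profitable deviation — NE.
(High, High): Plant 2 can switch to Medium (59 → 63). Not NE.
(High, Max): Plant 2 can switch to Medium (34 → 63). Not NE.
(Max, Medium): Plant 1 can switch to High (45 → 88). Not NE.
(Max, High): Plant 1 can switch to High (53 → 54). Not NE.
(Max, Max): Plant 1 can switch to Medium (13 → 64). Not NE.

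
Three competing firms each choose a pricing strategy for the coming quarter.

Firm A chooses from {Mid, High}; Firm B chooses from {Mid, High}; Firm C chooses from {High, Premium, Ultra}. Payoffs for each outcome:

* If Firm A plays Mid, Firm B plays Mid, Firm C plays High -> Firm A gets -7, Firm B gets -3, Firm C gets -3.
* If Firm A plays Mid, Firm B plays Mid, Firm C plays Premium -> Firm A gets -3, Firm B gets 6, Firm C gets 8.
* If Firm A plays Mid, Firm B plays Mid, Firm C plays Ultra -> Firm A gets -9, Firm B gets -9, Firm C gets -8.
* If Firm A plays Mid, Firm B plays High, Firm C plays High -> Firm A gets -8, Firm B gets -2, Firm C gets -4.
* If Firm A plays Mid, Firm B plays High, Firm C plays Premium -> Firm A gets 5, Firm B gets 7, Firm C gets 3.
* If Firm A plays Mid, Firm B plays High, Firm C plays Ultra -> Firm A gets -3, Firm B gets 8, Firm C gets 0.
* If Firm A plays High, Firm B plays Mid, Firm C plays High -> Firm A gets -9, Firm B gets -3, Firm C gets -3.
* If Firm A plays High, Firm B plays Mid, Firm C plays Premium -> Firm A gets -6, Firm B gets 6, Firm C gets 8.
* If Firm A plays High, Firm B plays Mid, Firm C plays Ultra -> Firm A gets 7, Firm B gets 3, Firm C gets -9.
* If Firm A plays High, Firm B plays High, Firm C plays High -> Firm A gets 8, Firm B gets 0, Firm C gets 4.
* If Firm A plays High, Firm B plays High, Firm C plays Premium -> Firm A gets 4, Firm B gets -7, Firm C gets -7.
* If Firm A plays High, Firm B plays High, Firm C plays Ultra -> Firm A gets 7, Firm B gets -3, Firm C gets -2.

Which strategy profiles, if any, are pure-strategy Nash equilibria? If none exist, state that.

Pure-strategy Nash equilibria: (Mid, High, Premium) and (High, High, High)

For each player, find the best response to each opponent profile; mutual best responses are the pure NE.
Firm A against (Mid, High): payoffs -7, -9 → best response Mid.
Firm A against (Mid, Premium): payoffs -3, -6 → best response Mid.
Firm A against (Mid, Ultra): payoffs -9, 7 → best response High.
Firm A against (High, High): payoffs -8, 8 → best response High.
Firm A against (High, Premium): payoffs 5, 4 → best response Mid.
Firm A against (High, Ultra): payoffs -3, 7 → best response High.
Firm B against (Mid, High): payoffs -3, -2 → best response High.
Firm B against (Mid, Premium): payoffs 6, 7 → best response High.
Firm B against (Mid, Ultra): payoffs -9, 8 → best response High.
Firm B against (High, High): payoffs -3, 0 → best response High.
Firm B against (High, Premium): payoffs 6, -7 → best response Mid.
Firm B against (High, Ultra): payoffs 3, -3 → best response Mid.
Firm C against (Mid, Mid): payoffs -3, 8, -8 → best response Premium.
Firm C against (Mid, High): payoffs -4, 3, 0 → best response Premium.
Firm C against (High, Mid): payoffs -3, 8, -9 → best response Premium.
Firm C against (High, High): payoffs 4, -7, -2 → best response High.
Mutual best responses: (Mid, High, Premium); (High, High, High).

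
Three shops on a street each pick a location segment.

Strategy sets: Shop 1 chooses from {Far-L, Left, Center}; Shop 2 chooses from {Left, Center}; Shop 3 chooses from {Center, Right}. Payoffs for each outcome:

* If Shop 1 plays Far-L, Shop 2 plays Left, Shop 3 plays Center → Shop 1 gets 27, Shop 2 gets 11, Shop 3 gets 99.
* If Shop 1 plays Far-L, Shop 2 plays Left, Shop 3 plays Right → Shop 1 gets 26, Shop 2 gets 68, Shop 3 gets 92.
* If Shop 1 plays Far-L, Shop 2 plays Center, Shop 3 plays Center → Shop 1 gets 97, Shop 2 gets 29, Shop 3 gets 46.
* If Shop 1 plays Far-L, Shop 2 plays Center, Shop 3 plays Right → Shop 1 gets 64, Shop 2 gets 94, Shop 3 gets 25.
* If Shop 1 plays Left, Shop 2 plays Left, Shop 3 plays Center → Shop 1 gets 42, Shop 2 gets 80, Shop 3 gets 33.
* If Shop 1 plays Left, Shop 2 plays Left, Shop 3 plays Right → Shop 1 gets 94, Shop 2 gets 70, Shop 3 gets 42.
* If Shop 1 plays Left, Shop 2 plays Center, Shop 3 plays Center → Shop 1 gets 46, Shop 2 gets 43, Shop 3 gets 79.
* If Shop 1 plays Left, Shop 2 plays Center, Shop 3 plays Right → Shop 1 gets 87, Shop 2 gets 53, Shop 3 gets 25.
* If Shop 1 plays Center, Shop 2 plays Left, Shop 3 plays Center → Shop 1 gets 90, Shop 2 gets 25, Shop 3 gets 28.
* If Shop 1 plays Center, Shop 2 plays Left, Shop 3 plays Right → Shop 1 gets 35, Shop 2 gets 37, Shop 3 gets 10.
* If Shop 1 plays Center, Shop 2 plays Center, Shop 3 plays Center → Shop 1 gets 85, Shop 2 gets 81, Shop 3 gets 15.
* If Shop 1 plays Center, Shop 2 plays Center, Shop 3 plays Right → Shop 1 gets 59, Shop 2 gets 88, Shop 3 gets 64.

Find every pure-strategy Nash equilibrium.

The pure Nash equilibria are (Far-L, Center, Center), (Left, Left, Right).

(Far-L, Left, Center): Shop 1 can switch to Left (27 → 42). Not NE.
(Far-L, Left, Right): Shop 1 can switch to Left (26 → 94). Not NE.
(Far-L, Center, Center): Shop 1 gets 97, best alternative 85; Shop 2 gets 29, best alternative 11; Shop 3 gets 46, best alternative 25. No profitable deviation — NE.
(Far-L, Center, Right): Shop 1 can switch to Left (64 → 87). Not NE.
(Left, Left, Center): Shop 1 can switch to Center (42 → 90). Not NE.
(Left, Left, Right): Shop 1 gets 94, best alternative 35; Shop 2 gets 70, best alternative 53; Shop 3 gets 42, best alternative 33. No profitable deviation — NE.
(Left, Center, Center): Shop 1 can switch to Far-L (46 → 97). Not NE.
(Left, Center, Right): Shop 2 can switch to Left (53 → 70). Not NE.
(The remaining 4 profiles each have a profitable deviation by the same check.)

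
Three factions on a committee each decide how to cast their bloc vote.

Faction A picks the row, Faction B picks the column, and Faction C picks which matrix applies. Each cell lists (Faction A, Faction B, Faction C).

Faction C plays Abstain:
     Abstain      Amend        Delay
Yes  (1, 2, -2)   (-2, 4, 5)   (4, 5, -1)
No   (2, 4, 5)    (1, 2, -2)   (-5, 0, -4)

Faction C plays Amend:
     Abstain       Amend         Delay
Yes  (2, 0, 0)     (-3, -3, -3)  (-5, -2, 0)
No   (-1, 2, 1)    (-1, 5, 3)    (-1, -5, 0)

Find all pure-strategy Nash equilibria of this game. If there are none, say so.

For each strategy profile, look for a profitable unilateral deviation.
(Yes, Abstain, Abstain): Faction A can switch to No (1 → 2). Not NE.
(Yes, Abstain, Amend): Faction A gets 2, best alternative -1; Faction B gets 0, best alternative -2; Faction C gets 0, best alternative -2. No profitable deviation — NE.
(Yes, Amend, Abstain): Faction A can switch to No (-2 → 1). Not NE.
(Yes, Amend, Amend): Faction A can switch to No (-3 → -1). Not NE.
(Yes, Delay, Abstain): Faction C can switch to Amend (-1 → 0). Not NE.
(Yes, Delay, Amend): Faction A can switch to No (-5 → -1). Not NE.
(No, Abstain, Abstain): Faction A gets 2, best alternative 1; Faction B gets 4, best alternative 2; Faction C gets 5, best alternative 1. No profitable deviation — NE.
(No, Abstain, Amend): Faction A can switch to Yes (-1 → 2). Not NE.
(No, Amend, Amend): Faction A gets -1, best alternative -3; Faction B gets 5, best alternative 2; Faction C gets 3, best alternative -2. No profitable deviation — NE.
(The remaining 3 profiles each have a profitable deviation by the same check.)

The pure Nash equilibria are (Yes, Abstain, Amend) and (No, Abstain, Abstain) and (No, Amend, Amend).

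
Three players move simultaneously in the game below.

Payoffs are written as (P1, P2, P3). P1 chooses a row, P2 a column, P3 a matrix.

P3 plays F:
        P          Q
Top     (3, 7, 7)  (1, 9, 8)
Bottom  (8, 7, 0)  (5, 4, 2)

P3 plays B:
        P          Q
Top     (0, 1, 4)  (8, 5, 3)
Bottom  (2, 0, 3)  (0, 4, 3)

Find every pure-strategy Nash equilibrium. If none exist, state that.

P1 against (P, F): payoffs 3, 8 → best response Bottom.
P1 against (P, B): payoffs 0, 2 → best response Bottom.
P1 against (Q, F): payoffs 1, 5 → best response Bottom.
P1 against (Q, B): payoffs 8, 0 → best response Top.
P2 against (Top, F): payoffs 7, 9 → best response Q.
P2 against (Top, B): payoffs 1, 5 → best response Q.
P2 against (Bottom, F): payoffs 7, 4 → best response P.
P2 against (Bottom, B): payoffs 0, 4 → best response Q.
P3 against (Top, P): payoffs 7, 4 → best response F.
P3 against (Top, Q): payoffs 8, 3 → best response F.
P3 against (Bottom, P): payoffs 0, 3 → best response B.
P3 against (Bottom, Q): payoffs 2, 3 → best response B.
No profile is a mutual best response for all players.

none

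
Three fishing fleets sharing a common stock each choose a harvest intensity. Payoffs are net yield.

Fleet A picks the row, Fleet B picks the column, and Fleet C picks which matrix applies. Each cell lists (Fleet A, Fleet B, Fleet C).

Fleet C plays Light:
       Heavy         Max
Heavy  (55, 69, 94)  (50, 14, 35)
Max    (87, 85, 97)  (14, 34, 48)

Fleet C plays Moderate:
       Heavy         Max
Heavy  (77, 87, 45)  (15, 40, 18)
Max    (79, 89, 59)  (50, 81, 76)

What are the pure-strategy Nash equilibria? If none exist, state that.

(Max, Heavy, Light)

For each player, find the best response to each opponent profile; mutual best responses are the pure NE.
Fleet A against (Heavy, Light): payoffs 55, 87 → best response Max.
Fleet A against (Heavy, Moderate): payoffs 77, 79 → best response Max.
Fleet A against (Max, Light): payoffs 50, 14 → best response Heavy.
Fleet A against (Max, Moderate): payoffs 15, 50 → best response Max.
Fleet B against (Heavy, Light): payoffs 69, 14 → best response Heavy.
Fleet B against (Heavy, Moderate): payoffs 87, 40 → best response Heavy.
Fleet B against (Max, Light): payoffs 85, 34 → best response Heavy.
Fleet B against (Max, Moderate): payoffs 89, 81 → best response Heavy.
Fleet C against (Heavy, Heavy): payoffs 94, 45 → best response Light.
Fleet C against (Heavy, Max): payoffs 35, 18 → best response Light.
Fleet C against (Max, Heavy): payoffs 97, 59 → best response Light.
Fleet C against (Max, Max): payoffs 48, 76 → best response Moderate.
Mutual best responses: (Max, Heavy, Light).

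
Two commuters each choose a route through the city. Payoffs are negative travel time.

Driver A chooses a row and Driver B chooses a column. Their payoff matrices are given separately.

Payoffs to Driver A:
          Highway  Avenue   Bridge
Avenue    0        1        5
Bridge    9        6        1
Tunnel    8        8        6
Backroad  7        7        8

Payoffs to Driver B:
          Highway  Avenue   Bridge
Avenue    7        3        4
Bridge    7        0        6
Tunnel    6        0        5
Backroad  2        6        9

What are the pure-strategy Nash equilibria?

For each strategy profile, look for a profitable unilateral deviation.
(Avenue, Highway): Driver A can switch to Bridge (0 → 9). Not NE.
(Avenue, Avenue): Driver A can switch to Bridge (1 → 6). Not NE.
(Avenue, Bridge): Driver A can switch to Tunnel (5 → 6). Not NE.
(Bridge, Highway): Driver A gets 9, best alternative 8; Driver B gets 7, best alternative 6. No profitable deviation — NE.
(Bridge, Avenue): Driver A can switch to Tunnel (6 → 8). Not NE.
(Bridge, Bridge): Driver A can switch to Avenue (1 → 5). Not NE.
(Tunnel, Highway): Driver A can switch to Bridge (8 → 9). Not NE.
(Tunnel, Avenue): Driver B can switch to Highway (0 → 6). Not NE.
(Tunnel, Bridge): Driver A can switch to Backroad (6 → 8). Not NE.
(Backroad, Highway): Driver A can switch to Bridge (7 → 9). Not NE.
(Backroad, Avenue): Driver A can switch to Tunnel (7 → 8). Not NE.
(Backroad, Bridge): Driver A gets 8, best alternative 6; Driver B gets 9, best alternative 6. No profitable deviation — NE.

Pure-strategy Nash equilibria: (Bridge, Highway); (Backroad, Bridge)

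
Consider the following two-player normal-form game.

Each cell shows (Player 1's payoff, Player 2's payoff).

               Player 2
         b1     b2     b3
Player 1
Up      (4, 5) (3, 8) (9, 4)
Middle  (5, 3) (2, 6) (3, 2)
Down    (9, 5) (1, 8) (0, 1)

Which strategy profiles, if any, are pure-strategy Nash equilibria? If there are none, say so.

The unique pure-strategy Nash equilibrium is (Up, b2).

Player 1 against b1: payoffs 4, 5, 9 → best response Down.
Player 1 against b2: payoffs 3, 2, 1 → best response Up.
Player 1 against b3: payoffs 9, 3, 0 → best response Up.
Player 2 against Up: payoffs 5, 8, 4 → best response b2.
Player 2 against Middle: payoffs 3, 6, 2 → best response b2.
Player 2 against Down: payoffs 5, 8, 1 → best response b2.
Mutual best responses: (Up, b2).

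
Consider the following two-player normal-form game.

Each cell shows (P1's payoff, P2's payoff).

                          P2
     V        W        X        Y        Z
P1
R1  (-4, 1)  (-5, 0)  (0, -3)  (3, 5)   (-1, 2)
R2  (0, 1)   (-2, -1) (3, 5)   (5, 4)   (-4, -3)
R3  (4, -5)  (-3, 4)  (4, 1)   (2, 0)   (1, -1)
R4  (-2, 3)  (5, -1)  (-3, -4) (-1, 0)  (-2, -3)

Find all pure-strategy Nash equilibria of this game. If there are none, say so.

P1 against V: payoffs -4, 0, 4, -2 → best response R3.
P1 against W: payoffs -5, -2, -3, 5 → best response R4.
P1 against X: payoffs 0, 3, 4, -3 → best response R3.
P1 against Y: payoffs 3, 5, 2, -1 → best response R2.
P1 against Z: payoffs -1, -4, 1, -2 → best response R3.
P2 against R1: payoffs 1, 0, -3, 5, 2 → best response Y.
P2 against R2: payoffs 1, -1, 5, 4, -3 → best response X.
P2 against R3: payoffs -5, 4, 1, 0, -1 → best response W.
P2 against R4: payoffs 3, -1, -4, 0, -3 → best response V.
No profile is a mutual best response for all players.

none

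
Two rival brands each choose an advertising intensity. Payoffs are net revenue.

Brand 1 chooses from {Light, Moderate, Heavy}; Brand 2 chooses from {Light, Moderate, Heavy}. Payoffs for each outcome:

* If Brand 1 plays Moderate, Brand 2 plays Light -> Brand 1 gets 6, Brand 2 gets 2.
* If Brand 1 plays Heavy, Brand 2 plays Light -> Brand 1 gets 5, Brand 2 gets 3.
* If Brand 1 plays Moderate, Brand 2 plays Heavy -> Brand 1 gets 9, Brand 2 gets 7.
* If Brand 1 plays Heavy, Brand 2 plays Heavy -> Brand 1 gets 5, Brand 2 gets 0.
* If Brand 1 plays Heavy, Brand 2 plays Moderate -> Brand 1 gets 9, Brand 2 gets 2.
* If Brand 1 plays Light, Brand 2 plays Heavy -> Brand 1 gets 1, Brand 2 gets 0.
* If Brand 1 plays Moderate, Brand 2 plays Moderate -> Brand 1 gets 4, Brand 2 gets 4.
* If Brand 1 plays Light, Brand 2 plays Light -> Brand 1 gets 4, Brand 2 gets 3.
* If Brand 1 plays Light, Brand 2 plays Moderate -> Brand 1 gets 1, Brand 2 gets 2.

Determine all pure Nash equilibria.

(Moderate, Heavy)

(Light, Light): Brand 1 can switch to Moderate (4 → 6). Not NE.
(Light, Moderate): Brand 1 can switch to Moderate (1 → 4). Not NE.
(Light, Heavy): Brand 1 can switch to Moderate (1 → 9). Not NE.
(Moderate, Light): Brand 2 can switch to Moderate (2 → 4). Not NE.
(Moderate, Moderate): Brand 1 can switch to Heavy (4 → 9). Not NE.
(Moderate, Heavy): Brand 1 gets 9, best alternative 5; Brand 2 gets 7, best alternative 4. No profitable deviation — NE.
(Heavy, Light): Brand 1 can switch to Moderate (5 → 6). Not NE.
(Heavy, Moderate): Brand 2 can switch to Light (2 → 3). Not NE.
(Heavy, Heavy): Brand 1 can switch to Moderate (5 → 9). Not NE.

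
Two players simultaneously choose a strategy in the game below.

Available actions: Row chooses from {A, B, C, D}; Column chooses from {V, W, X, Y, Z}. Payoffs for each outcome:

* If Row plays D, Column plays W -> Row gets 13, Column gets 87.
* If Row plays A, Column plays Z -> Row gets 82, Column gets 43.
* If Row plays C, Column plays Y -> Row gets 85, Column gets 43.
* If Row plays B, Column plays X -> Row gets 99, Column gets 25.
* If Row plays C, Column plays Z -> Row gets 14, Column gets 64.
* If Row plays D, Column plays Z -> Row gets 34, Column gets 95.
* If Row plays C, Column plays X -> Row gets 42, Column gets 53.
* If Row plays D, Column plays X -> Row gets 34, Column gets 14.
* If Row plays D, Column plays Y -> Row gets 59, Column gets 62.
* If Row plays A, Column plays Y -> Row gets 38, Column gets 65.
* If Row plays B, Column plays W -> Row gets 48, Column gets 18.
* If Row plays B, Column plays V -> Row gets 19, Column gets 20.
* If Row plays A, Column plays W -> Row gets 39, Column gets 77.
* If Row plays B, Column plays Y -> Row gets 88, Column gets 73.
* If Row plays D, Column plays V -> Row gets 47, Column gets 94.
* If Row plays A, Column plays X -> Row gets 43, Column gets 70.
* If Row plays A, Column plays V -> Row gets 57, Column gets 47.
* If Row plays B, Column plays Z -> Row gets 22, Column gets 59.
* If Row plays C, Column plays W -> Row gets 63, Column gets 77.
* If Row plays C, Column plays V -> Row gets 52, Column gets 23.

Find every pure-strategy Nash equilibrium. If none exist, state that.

(B, Y); (C, W)

Check each profile: it is a Nash equilibrium iff no player can strictly gain by switching unilaterally.
(A, V): Column can switch to W (47 → 77). Not NE.
(A, W): Row can switch to B (39 → 48). Not NE.
(A, X): Row can switch to B (43 → 99). Not NE.
(A, Y): Row can switch to B (38 → 88). Not NE.
(A, Z): Column can switch to V (43 → 47). Not NE.
(B, V): Row can switch to A (19 → 57). Not NE.
(B, W): Row can switch to C (48 → 63). Not NE.
(B, X): Column can switch to Y (25 → 73). Not NE.
(B, Y): Row gets 88, best alternative 85; Column gets 73, best alternative 59. No profitable deviation — NE.
(B, Z): Row can switch to A (22 → 82). Not NE.
(C, V): Row can switch to A (52 → 57). Not NE.
(C, W): Row gets 63, best alternative 48; Column gets 77, best alternative 64. No profitable deviation — NE.
(C, X): Row can switch to A (42 → 43). Not NE.
(C, Y): Row can switch to B (85 → 88). Not NE.
(The remaining 6 profiles each have a profitable deviation by the same check.)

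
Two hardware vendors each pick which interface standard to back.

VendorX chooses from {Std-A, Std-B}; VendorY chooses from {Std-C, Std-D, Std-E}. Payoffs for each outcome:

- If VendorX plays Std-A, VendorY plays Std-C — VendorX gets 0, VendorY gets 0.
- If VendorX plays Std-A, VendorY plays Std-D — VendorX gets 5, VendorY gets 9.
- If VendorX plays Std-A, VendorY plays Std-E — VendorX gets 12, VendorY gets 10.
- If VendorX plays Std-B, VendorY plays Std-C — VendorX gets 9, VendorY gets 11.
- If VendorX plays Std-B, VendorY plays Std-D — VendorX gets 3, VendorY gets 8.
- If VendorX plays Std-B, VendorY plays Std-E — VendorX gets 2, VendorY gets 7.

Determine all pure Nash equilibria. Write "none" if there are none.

(Std-A, Std-E), (Std-B, Std-C)

For each strategy profile, look for a profitable unilateral deviation.
(Std-A, Std-C): VendorX can switch to Std-B (0 → 9). Not NE.
(Std-A, Std-D): VendorY can switch to Std-E (9 → 10). Not NE.
(Std-A, Std-E): VendorX gets 12, best alternative 2; VendorY gets 10, best alternative 9. No profitable deviation — NE.
(Std-B, Std-C): VendorX gets 9, best alternative 0; VendorY gets 11, best alternative 8. No profitable deviation — NE.
(Std-B, Std-D): VendorX can switch to Std-A (3 → 5). Not NE.
(Std-B, Std-E): VendorX can switch to Std-A (2 → 12). Not NE.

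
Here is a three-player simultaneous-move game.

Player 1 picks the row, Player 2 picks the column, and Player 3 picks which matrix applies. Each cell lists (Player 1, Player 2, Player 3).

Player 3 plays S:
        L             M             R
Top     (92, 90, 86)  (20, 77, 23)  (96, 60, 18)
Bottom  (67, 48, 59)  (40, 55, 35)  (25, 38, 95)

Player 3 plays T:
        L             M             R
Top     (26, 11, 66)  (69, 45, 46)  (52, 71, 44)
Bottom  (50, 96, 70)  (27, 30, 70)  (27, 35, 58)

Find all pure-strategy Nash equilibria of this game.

For each strategy profile, look for a profitable unilateral deviation.
(Top, L, S): Player 1 gets 92, best alternative 67; Player 2 gets 90, best alternative 77; Player 3 gets 86, best alternative 66. No profitable deviation — NE.
(Top, L, T): Player 1 can switch to Bottom (26 → 50). Not NE.
(Top, M, S): Player 1 can switch to Bottom (20 → 40). Not NE.
(Top, M, T): Player 2 can switch to R (45 → 71). Not NE.
(Top, R, S): Player 2 can switch to L (60 → 90). Not NE.
(Top, R, T): Player 1 gets 52, best alternative 27; Player 2 gets 71, best alternative 45; Player 3 gets 44, best alternative 18. No profitable deviation — NE.
(Bottom, L, S): Player 1 can switch to Top (67 → 92). Not NE.
(Bottom, L, T): Player 1 gets 50, best alternative 26; Player 2 gets 96, best alternative 35; Player 3 gets 70, best alternative 59. No profitable deviation — NE.
(Bottom, M, S): Player 3 can switch to T (35 → 70). Not NE.
(Bottom, M, T): Player 1 can switch to Top (27 → 69). Not NE.
(Bottom, R, S): Player 1 can switch to Top (25 → 96). Not NE.
(Bottom, R, T): Player 1 can switch to Top (27 → 52). Not NE.

Pure-strategy Nash equilibria: (Top, L, S) and (Top, R, T) and (Bottom, L, T)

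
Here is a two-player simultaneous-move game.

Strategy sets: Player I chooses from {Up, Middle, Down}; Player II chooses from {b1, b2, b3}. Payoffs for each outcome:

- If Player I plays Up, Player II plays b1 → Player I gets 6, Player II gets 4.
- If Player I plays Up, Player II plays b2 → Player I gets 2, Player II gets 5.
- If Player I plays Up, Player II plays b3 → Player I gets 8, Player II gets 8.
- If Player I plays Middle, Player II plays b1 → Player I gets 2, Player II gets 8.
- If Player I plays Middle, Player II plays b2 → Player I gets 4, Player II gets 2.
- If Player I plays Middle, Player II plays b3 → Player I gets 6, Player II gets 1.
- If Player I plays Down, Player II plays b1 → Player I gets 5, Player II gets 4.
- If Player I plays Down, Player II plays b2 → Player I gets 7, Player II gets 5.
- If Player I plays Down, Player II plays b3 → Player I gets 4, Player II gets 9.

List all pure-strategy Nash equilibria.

For each strategy profile, look for a profitable unilateral deviation.
(Up, b1): Player II can switch to b2 (4 → 5). Not NE.
(Up, b2): Player I can switch to Middle (2 → 4). Not NE.
(Up, b3): Player I gets 8, best alternative 6; Player II gets 8, best alternative 5. No profitable deviation — NE.
(Middle, b1): Player I can switch to Up (2 → 6). Not NE.
(Middle, b2): Player I can switch to Down (4 → 7). Not NE.
(Middle, b3): Player I can switch to Up (6 → 8). Not NE.
(Down, b1): Player I can switch to Up (5 → 6). Not NE.
(Down, b2): Player II can switch to b3 (5 → 9). Not NE.
(Down, b3): Player I can switch to Up (4 → 8). Not NE.

Pure NE: (Up, b3)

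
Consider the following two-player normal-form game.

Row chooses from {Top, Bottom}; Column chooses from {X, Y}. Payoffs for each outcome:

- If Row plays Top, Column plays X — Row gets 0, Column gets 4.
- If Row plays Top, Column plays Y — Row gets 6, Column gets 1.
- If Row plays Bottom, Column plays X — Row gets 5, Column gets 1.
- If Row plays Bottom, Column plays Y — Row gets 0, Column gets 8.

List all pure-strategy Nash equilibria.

Mark each player's best response to every combination of opponents' strategies; a profile where every player is best-responding is a pure Nash equilibrium.
Row against X: payoffs 0, 5 → best response Bottom.
Row against Y: payoffs 6, 0 → best response Top.
Column against Top: payoffs 4, 1 → best response X.
Column against Bottom: payoffs 1, 8 → best response Y.
No profile is a mutual best response for all players.

none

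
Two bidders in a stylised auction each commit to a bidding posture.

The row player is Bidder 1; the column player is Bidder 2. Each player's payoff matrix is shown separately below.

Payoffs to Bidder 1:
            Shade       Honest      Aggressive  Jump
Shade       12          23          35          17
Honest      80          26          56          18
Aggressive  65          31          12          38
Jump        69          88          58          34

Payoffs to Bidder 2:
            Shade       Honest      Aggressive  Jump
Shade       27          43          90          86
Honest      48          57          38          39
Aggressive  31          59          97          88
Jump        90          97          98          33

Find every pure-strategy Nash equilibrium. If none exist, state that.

Pure NE: (Jump, Aggressive)

Mark each player's best response to every combination of opponents' strategies; a profile where every player is best-responding is a pure Nash equilibrium.
Bidder 1 against Shade: payoffs 12, 80, 65, 69 → best response Honest.
Bidder 1 against Honest: payoffs 23, 26, 31, 88 → best response Jump.
Bidder 1 against Aggressive: payoffs 35, 56, 12, 58 → best response Jump.
Bidder 1 against Jump: payoffs 17, 18, 38, 34 → best response Aggressive.
Bidder 2 against Shade: payoffs 27, 43, 90, 86 → best response Aggressive.
Bidder 2 against Honest: payoffs 48, 57, 38, 39 → best response Honest.
Bidder 2 against Aggressive: payoffs 31, 59, 97, 88 → best response Aggressive.
Bidder 2 against Jump: payoffs 90, 97, 98, 33 → best response Aggressive.
Mutual best responses: (Jump, Aggressive).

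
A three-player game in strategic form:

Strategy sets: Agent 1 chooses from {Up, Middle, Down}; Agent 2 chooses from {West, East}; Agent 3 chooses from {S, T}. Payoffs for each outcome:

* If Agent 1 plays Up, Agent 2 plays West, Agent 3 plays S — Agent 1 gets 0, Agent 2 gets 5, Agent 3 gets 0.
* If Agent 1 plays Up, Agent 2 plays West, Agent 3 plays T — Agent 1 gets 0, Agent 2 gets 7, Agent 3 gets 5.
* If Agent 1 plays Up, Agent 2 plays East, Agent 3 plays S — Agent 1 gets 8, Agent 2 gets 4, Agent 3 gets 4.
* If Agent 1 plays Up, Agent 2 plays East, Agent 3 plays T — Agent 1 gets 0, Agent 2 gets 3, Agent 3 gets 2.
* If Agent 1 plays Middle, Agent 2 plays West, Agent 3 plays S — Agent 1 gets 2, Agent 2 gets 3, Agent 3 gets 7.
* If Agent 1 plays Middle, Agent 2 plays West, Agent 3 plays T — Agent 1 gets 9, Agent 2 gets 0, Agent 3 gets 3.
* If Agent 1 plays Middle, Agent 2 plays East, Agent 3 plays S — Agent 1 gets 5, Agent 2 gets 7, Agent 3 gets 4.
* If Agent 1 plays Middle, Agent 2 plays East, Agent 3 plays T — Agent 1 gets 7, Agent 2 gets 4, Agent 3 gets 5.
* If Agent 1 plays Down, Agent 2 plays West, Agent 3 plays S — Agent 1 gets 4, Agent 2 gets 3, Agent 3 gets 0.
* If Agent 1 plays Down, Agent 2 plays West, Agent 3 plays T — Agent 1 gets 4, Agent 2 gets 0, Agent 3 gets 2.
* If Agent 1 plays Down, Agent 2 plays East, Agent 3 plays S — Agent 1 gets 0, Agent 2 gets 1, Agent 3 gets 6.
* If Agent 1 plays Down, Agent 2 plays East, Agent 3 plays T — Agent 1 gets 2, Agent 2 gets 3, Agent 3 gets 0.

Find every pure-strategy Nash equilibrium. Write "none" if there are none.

(Middle, East, T)

Agent 1 against (West, S): payoffs 0, 2, 4 → best response Down.
Agent 1 against (West, T): payoffs 0, 9, 4 → best response Middle.
Agent 1 against (East, S): payoffs 8, 5, 0 → best response Up.
Agent 1 against (East, T): payoffs 0, 7, 2 → best response Middle.
Agent 2 against (Up, S): payoffs 5, 4 → best response West.
Agent 2 against (Up, T): payoffs 7, 3 → best response West.
Agent 2 against (Middle, S): payoffs 3, 7 → best response East.
Agent 2 against (Middle, T): payoffs 0, 4 → best response East.
Agent 2 against (Down, S): payoffs 3, 1 → best response West.
Agent 2 against (Down, T): payoffs 0, 3 → best response East.
Agent 3 against (Up, West): payoffs 0, 5 → best response T.
Agent 3 against (Up, East): payoffs 4, 2 → best response S.
Agent 3 against (Middle, West): payoffs 7, 3 → best response S.
Agent 3 against (Middle, East): payoffs 4, 5 → best response T.
Agent 3 against (Down, West): payoffs 0, 2 → best response T.
Agent 3 against (Down, East): payoffs 6, 0 → best response S.
Mutual best responses: (Middle, East, T).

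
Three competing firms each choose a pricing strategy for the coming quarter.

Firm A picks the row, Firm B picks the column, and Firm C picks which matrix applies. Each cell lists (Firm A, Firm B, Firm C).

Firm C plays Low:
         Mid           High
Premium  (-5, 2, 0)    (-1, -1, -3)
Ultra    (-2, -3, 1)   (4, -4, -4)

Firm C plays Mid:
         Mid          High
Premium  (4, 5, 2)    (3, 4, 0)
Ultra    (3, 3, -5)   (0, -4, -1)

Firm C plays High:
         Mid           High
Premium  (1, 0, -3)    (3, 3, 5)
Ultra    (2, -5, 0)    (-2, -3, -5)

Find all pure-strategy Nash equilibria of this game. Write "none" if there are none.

Firm A against (Mid, Low): payoffs -5, -2 → best response Ultra.
Firm A against (Mid, Mid): payoffs 4, 3 → best response Premium.
Firm A against (Mid, High): payoffs 1, 2 → best response Ultra.
Firm A against (High, Low): payoffs -1, 4 → best response Ultra.
Firm A against (High, Mid): payoffs 3, 0 → best response Premium.
Firm A against (High, High): payoffs 3, -2 → best response Premium.
Firm B against (Premium, Low): payoffs 2, -1 → best response Mid.
Firm B against (Premium, Mid): payoffs 5, 4 → best response Mid.
Firm B against (Premium, High): payoffs 0, 3 → best response High.
Firm B against (Ultra, Low): payoffs -3, -4 → best response Mid.
Firm B against (Ultra, Mid): payoffs 3, -4 → best response Mid.
Firm B against (Ultra, High): payoffs -5, -3 → best response High.
Firm C against (Premium, Mid): payoffs 0, 2, -3 → best response Mid.
Firm C against (Premium, High): payoffs -3, 0, 5 → best response High.
Firm C against (Ultra, Mid): payoffs 1, -5, 0 → best response Low.
Firm C against (Ultra, High): payoffs -4, -1, -5 → best response Mid.
Mutual best responses: (Premium, Mid, Mid); (Premium, High, High); (Ultra, Mid, Low).

The pure Nash equilibria are (Premium, Mid, Mid) and (Premium, High, High) and (Ultra, Mid, Low).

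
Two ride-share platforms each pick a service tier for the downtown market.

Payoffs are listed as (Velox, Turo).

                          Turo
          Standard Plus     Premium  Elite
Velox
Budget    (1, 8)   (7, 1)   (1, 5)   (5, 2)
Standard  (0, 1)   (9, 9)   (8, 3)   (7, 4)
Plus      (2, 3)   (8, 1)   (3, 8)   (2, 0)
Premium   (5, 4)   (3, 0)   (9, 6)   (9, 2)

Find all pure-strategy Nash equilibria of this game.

Pure-strategy Nash equilibria: (Standard, Plus); (Premium, Premium)

(Budget, Standard): Velox can switch to Plus (1 → 2). Not NE.
(Budget, Plus): Velox can switch to Standard (7 → 9). Not NE.
(Budget, Premium): Velox can switch to Standard (1 → 8). Not NE.
(Budget, Elite): Velox can switch to Standard (5 → 7). Not NE.
(Standard, Standard): Velox can switch to Budget (0 → 1). Not NE.
(Standard, Plus): Velox gets 9, best alternative 8; Turo gets 9, best alternative 4. No profitable deviation — NE.
(Standard, Premium): Velox can switch to Premium (8 → 9). Not NE.
(Standard, Elite): Velox can switch to Premium (7 → 9). Not NE.
(Plus, Standard): Velox can switch to Premium (2 → 5). Not NE.
(Plus, Plus): Velox can switch to Standard (8 → 9). Not NE.
(Plus, Premium): Velox can switch to Standard (3 → 8). Not NE.
(Plus, Elite): Velox can switch to Budget (2 → 5). Not NE.
(Premium, Standard): Turo can switch to Premium (4 → 6). Not NE.
(Premium, Premium): Velox gets 9, best alternative 8; Turo gets 6, best alternative 4. No profitable deviation — NE.
(The remaining 2 profiles each have a profitable deviation by the same check.)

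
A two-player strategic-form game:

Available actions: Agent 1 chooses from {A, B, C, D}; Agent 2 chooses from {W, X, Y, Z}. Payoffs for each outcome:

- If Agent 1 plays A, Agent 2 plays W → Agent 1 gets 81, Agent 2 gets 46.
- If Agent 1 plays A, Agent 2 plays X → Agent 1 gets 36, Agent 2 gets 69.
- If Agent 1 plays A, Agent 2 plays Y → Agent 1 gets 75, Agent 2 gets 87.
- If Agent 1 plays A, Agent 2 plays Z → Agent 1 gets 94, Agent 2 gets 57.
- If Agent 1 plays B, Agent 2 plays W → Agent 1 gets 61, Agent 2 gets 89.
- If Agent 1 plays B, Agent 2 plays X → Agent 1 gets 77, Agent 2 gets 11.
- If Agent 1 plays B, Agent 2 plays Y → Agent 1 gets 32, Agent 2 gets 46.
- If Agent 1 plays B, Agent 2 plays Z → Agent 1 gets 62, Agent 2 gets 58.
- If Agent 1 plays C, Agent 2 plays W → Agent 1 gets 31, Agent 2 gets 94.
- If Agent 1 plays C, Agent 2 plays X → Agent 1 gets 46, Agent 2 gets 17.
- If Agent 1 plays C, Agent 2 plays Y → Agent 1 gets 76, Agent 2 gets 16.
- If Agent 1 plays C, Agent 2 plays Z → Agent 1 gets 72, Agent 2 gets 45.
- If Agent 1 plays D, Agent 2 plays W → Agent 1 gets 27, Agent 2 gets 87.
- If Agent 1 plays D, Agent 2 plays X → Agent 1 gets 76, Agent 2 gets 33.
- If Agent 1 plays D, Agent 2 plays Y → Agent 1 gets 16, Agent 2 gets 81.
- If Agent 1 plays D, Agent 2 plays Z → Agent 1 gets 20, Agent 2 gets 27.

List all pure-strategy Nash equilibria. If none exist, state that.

For each player, find the best response to each opponent profile; mutual best responses are the pure NE.
Agent 1 against W: payoffs 81, 61, 31, 27 → best response A.
Agent 1 against X: payoffs 36, 77, 46, 76 → best response B.
Agent 1 against Y: payoffs 75, 32, 76, 16 → best response C.
Agent 1 against Z: payoffs 94, 62, 72, 20 → best response A.
Agent 2 against A: payoffs 46, 69, 87, 57 → best response Y.
Agent 2 against B: payoffs 89, 11, 46, 58 → best response W.
Agent 2 against C: payoffs 94, 17, 16, 45 → best response W.
Agent 2 against D: payoffs 87, 33, 81, 27 → best response W.
No profile is a mutual best response for all players.

There is no pure-strategy Nash equilibrium.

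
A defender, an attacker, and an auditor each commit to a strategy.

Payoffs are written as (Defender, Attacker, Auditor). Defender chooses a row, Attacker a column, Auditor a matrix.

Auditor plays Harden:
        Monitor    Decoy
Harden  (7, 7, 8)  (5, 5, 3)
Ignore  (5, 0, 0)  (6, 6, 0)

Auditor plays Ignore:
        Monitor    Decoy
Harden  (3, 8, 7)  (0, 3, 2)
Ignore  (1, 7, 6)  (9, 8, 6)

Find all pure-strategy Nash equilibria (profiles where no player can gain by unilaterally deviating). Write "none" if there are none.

(Harden, Monitor, Harden); (Ignore, Decoy, Ignore)

(Harden, Monitor, Harden): Defender gets 7, best alternative 5; Attacker gets 7, best alternative 5; Auditor gets 8, best alternative 7. No profitable deviation — NE.
(Harden, Monitor, Ignore): Auditor can switch to Harden (7 → 8). Not NE.
(Harden, Decoy, Harden): Defender can switch to Ignore (5 → 6). Not NE.
(Harden, Decoy, Ignore): Defender can switch to Ignore (0 → 9). Not NE.
(Ignore, Monitor, Harden): Defender can switch to Harden (5 → 7). Not NE.
(Ignore, Monitor, Ignore): Defender can switch to Harden (1 → 3). Not NE.
(Ignore, Decoy, Harden): Auditor can switch to Ignore (0 → 6). Not NE.
(Ignore, Decoy, Ignore): Defender gets 9, best alternative 0; Attacker gets 8, best alternative 7; Auditor gets 6, best alternative 0. No profitable deviation — NE.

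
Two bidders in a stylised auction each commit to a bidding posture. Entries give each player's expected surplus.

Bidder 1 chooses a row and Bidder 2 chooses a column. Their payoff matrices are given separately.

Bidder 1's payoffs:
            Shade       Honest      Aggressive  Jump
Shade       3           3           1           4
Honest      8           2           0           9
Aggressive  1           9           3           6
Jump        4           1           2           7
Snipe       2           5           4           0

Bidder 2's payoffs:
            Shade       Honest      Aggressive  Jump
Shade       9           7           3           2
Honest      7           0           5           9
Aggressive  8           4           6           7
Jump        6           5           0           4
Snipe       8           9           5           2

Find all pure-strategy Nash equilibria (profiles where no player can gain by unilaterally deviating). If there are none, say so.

Bidder 1 against Shade: payoffs 3, 8, 1, 4, 2 → best response Honest.
Bidder 1 against Honest: payoffs 3, 2, 9, 1, 5 → best response Aggressive.
Bidder 1 against Aggressive: payoffs 1, 0, 3, 2, 4 → best response Snipe.
Bidder 1 against Jump: payoffs 4, 9, 6, 7, 0 → best response Honest.
Bidder 2 against Shade: payoffs 9, 7, 3, 2 → best response Shade.
Bidder 2 against Honest: payoffs 7, 0, 5, 9 → best response Jump.
Bidder 2 against Aggressive: payoffs 8, 4, 6, 7 → best response Shade.
Bidder 2 against Jump: payoffs 6, 5, 0, 4 → best response Shade.
Bidder 2 against Snipe: payoffs 8, 9, 5, 2 → best response Honest.
Mutual best responses: (Honest, Jump).

Pure NE: (Honest, Jump)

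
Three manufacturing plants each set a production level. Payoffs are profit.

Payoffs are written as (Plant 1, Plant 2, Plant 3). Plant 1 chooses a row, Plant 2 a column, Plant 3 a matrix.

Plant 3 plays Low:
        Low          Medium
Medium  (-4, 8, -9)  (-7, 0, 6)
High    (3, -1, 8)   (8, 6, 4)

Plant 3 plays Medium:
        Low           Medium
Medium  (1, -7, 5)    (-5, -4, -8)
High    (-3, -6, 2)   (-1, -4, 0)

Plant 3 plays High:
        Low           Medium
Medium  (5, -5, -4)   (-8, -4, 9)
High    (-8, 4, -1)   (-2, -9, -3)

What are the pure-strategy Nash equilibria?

The unique pure-strategy Nash equilibrium is (High, Medium, Low).

(Medium, Low, Low): Plant 1 can switch to High (-4 → 3). Not NE.
(Medium, Low, Medium): Plant 2 can switch to Medium (-7 → -4). Not NE.
(Medium, Low, High): Plant 2 can switch to Medium (-5 → -4). Not NE.
(Medium, Medium, Low): Plant 1 can switch to High (-7 → 8). Not NE.
(Medium, Medium, Medium): Plant 1 can switch to High (-5 → -1). Not NE.
(Medium, Medium, High): Plant 1 can switch to High (-8 → -2). Not NE.
(High, Low, Low): Plant 2 can switch to Medium (-1 → 6). Not NE.
(High, Low, Medium): Plant 1 can switch to Medium (-3 → 1). Not NE.
(High, Low, High): Plant 1 can switch to Medium (-8 → 5). Not NE.
(High, Medium, Low): Plant 1 gets 8, best alternative -7; Plant 2 gets 6, best alternative -1; Plant 3 gets 4, best alternative 0. No profitable deviation — NE.
(High, Medium, Medium): Plant 3 can switch to Low (0 → 4). Not NE.
(High, Medium, High): Plant 2 can switch to Low (-9 → 4). Not NE.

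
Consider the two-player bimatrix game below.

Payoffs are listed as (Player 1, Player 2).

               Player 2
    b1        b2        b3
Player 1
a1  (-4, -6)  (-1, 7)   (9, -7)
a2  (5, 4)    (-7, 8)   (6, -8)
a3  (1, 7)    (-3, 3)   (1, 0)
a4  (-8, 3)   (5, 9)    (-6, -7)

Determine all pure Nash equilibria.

(a1, b1): Player 1 can switch to a2 (-4 → 5). Not NE.
(a1, b2): Player 1 can switch to a4 (-1 → 5). Not NE.
(a1, b3): Player 2 can switch to b1 (-7 → -6). Not NE.
(a2, b1): Player 2 can switch to b2 (4 → 8). Not NE.
(a2, b2): Player 1 can switch to a1 (-7 → -1). Not NE.
(a2, b3): Player 1 can switch to a1 (6 → 9). Not NE.
(a3, b1): Player 1 can switch to a2 (1 → 5). Not NE.
(a3, b2): Player 1 can switch to a1 (-3 → -1). Not NE.
(a4, b2): Player 1 gets 5, best alternative -1; Player 2 gets 9, best alternative 3. No profitable deviation — NE.
(The remaining 3 profiles each have a profitable deviation by the same check.)

Pure NE: (a4, b2)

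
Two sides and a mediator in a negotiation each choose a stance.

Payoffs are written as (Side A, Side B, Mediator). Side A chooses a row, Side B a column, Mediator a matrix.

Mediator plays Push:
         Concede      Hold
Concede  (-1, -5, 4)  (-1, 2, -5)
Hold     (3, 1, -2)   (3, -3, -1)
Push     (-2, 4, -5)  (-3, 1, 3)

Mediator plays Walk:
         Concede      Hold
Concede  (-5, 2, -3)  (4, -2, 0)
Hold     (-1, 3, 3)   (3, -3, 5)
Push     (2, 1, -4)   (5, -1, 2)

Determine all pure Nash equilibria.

Side A against (Concede, Push): payoffs -1, 3, -2 → best response Hold.
Side A against (Concede, Walk): payoffs -5, -1, 2 → best response Push.
Side A against (Hold, Push): payoffs -1, 3, -3 → best response Hold.
Side A against (Hold, Walk): payoffs 4, 3, 5 → best response Push.
Side B against (Concede, Push): payoffs -5, 2 → best response Hold.
Side B against (Concede, Walk): payoffs 2, -2 → best response Concede.
Side B against (Hold, Push): payoffs 1, -3 → best response Concede.
Side B against (Hold, Walk): payoffs 3, -3 → best response Concede.
Side B against (Push, Push): payoffs 4, 1 → best response Concede.
Side B against (Push, Walk): payoffs 1, -1 → best response Concede.
Mediator against (Concede, Concede): payoffs 4, -3 → best response Push.
Mediator against (Concede, Hold): payoffs -5, 0 → best response Walk.
Mediator against (Hold, Concede): payoffs -2, 3 → best response Walk.
Mediator against (Hold, Hold): payoffs -1, 5 → best response Walk.
Mediator against (Push, Concede): payoffs -5, -4 → best response Walk.
Mediator against (Push, Hold): payoffs 3, 2 → best response Push.
Mutual best responses: (Push, Concede, Walk).

(Push, Concede, Walk)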